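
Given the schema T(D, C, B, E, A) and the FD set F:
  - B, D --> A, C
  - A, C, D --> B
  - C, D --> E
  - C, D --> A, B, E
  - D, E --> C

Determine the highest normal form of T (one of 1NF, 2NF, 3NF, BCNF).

Candidate keys: {B, D}, {C, D}, {D, E}. Prime attributes: {B, C, D, E}.
Every FD has a superkey on the left, so the relation is in BCNF.

BCNF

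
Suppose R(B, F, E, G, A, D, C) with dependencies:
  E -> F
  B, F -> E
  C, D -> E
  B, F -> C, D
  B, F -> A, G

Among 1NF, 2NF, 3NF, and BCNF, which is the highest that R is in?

3NF

Candidate keys: {B, C, D}, {B, E}, {B, F}. Prime attributes: {B, C, D, E, F}.
E -> F breaks BCNF: {E}⁺ = {E, F}, so {E} is not a superkey.
Its right-hand attributes {F} are all prime, as are those of every other non-superkey FD — the relation is in 3NF.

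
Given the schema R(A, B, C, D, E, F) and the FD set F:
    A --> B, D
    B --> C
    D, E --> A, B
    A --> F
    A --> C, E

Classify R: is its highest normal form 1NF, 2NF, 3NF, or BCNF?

Candidate keys: {A}, {D, E}. Prime attributes: {A, D, E}.
B --> C: {B}⁺ = {B, C}, which is not all of the attributes, so the left side is not a superkey — BCNF is violated.
B --> C has non-prime {C} on the right and a non-superkey on the left, so 3NF fails.
No non-prime attribute depends on a proper subset of any candidate key, so 2NF holds.

2NF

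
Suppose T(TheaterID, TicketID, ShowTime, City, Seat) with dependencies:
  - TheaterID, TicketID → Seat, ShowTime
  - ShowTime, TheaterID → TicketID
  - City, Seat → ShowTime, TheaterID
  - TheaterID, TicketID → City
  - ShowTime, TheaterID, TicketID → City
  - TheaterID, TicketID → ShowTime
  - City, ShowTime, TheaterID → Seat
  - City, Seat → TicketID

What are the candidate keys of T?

Closure of {City, Seat} is {City, Seat, ShowTime, TheaterID, TicketID}, the whole schema; {City, Seat} is a candidate key.
Closure of {ShowTime, TheaterID} is {City, Seat, ShowTime, TheaterID, TicketID}, the whole schema; {ShowTime, TheaterID} is a candidate key.
Closure of {TheaterID, TicketID} is {City, Seat, ShowTime, TheaterID, TicketID}, the whole schema; {TheaterID, TicketID} is a candidate key.
These are minimal and exhaustive — every other superkey contains one of them.

{City, Seat}, {ShowTime, TheaterID}, {TheaterID, TicketID}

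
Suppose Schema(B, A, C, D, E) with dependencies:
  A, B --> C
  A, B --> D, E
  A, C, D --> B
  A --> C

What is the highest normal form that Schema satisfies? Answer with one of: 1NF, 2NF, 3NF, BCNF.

1NF

Candidate keys: {A, B}, {A, D}. Prime attributes: {A, B, D}.
For A --> C we have {A}⁺ = {A, C}; {A} is not a superkey, so BCNF fails.
A --> C determines the non-prime attribute {C} from a non-superkey — 3NF is violated.
Since {A} ⊂ {A, B} and {A}⁺ ⊇ {C} with {C} non-prime, there is a partial dependency; 2NF fails.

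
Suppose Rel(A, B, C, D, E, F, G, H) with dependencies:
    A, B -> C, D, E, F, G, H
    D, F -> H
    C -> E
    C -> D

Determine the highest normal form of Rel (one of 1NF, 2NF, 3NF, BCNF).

2NF

Candidate key: {A, B}. Prime attributes: {A, B}.
D, F -> H breaks BCNF: {D, F}⁺ = {D, F, H}, so {D, F} is not a superkey.
D, F -> H has non-prime {H} on the right and a non-superkey on the left, so 3NF fails.
No proper subset of a key has a non-prime attribute in its closure, so there is no partial dependency; 2NF holds.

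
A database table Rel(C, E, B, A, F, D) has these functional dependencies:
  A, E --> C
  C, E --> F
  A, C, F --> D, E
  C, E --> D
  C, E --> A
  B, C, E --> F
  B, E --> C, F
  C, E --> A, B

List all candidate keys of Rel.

{A, C, F}, {A, E}, {B, E}, {C, E}

{A, E}⁺ = {A, B, C, D, E, F}, which is every attribute, so {A, E} is a candidate key.
{B, E}⁺ = {A, B, C, D, E, F}, which is every attribute, so {B, E} is a candidate key.
{C, E}⁺ = {A, B, C, D, E, F}, which is every attribute, so {C, E} is a candidate key.
{A, C, F}⁺ = {A, B, C, D, E, F}, which is every attribute, so {A, C, F} is a candidate key.
No proper subset of any of these is a key, and no other minimal superkey exists.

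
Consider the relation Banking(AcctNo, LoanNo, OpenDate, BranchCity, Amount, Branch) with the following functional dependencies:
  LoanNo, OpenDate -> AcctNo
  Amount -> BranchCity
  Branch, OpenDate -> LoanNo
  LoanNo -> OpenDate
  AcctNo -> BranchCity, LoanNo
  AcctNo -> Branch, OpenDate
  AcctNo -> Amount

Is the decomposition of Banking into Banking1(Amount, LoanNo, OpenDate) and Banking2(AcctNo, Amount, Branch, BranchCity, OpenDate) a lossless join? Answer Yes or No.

The shared attributes are {Amount, OpenDate} and {Amount, OpenDate}⁺ = {Amount, BranchCity, OpenDate}.
The closure covers neither Banking1 nor Banking2 entirely; the join is not lossless.

No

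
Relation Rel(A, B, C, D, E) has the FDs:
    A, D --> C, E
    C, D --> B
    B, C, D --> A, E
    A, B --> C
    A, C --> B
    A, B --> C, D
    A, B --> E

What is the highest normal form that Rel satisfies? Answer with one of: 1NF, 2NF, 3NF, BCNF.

Candidate keys: {A, B}, {A, C}, {A, D}, {C, D}. Prime attributes: {A, B, C, D}.
Every FD has a superkey on the left, so the relation is in BCNF.

BCNF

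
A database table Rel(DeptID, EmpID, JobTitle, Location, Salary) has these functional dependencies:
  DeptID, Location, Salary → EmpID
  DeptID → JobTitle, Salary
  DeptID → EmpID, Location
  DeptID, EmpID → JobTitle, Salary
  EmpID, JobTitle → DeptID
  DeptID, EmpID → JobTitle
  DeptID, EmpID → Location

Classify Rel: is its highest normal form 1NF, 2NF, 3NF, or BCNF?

BCNF

Candidate keys: {DeptID}, {EmpID, JobTitle}. Prime attributes: {DeptID, EmpID, JobTitle}.
Every FD has a superkey on the left, so the relation is in BCNF.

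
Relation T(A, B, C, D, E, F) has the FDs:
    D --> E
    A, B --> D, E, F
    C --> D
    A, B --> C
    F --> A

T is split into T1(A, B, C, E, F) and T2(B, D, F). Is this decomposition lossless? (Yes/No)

Yes

T1 ∩ T2 = {B, F}; its closure under F is {A, B, C, D, E, F}.
This includes all of T1, so the common attributes are a superkey of T1 — the join is lossless.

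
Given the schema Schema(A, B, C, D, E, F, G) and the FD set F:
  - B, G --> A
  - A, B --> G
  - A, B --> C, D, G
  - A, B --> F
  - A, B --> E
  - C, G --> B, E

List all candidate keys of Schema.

{A, B}⁺ = {A, B, C, D, E, F, G}, which is every attribute, so {A, B} is a candidate key.
{B, G}⁺ = {A, B, C, D, E, F, G}, which is every attribute, so {B, G} is a candidate key.
{C, G}⁺ = {A, B, C, D, E, F, G}, which is every attribute, so {C, G} is a candidate key.
No proper subset of any of these is a key, and no other minimal superkey exists.

{A, B}, {B, G}, {C, G}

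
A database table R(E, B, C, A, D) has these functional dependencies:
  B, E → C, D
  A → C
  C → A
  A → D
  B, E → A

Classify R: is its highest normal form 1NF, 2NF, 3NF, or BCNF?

Candidate key: {B, E}. Prime attributes: {B, E}.
For A → C we have {A}⁺ = {A, C, D}; {A} is not a superkey, so BCNF fails.
A → C has non-prime {C} on the right and a non-superkey on the left, so 3NF fails.
No non-prime attribute depends on a proper subset of any candidate key, so 2NF holds.

2NF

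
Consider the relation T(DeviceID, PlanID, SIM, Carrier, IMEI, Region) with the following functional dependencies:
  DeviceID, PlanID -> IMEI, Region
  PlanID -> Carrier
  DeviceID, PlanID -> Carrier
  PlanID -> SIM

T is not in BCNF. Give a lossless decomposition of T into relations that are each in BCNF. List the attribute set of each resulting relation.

{Carrier, PlanID, SIM}; {DeviceID, IMEI, PlanID, Region}

Candidate key of the original relation: {DeviceID, PlanID}.
Within {Carrier, DeviceID, IMEI, PlanID, Region, SIM}: {PlanID}⁺ ∩ {Carrier, DeviceID, IMEI, PlanID, Region, SIM} = {Carrier, PlanID, SIM}, not the whole set, so PlanID -> Carrier, SIM violates BCNF; decompose into {Carrier, PlanID, SIM} and {DeviceID, IMEI, PlanID, Region}.
{Carrier, PlanID, SIM} is in BCNF.
{DeviceID, IMEI, PlanID, Region} is in BCNF.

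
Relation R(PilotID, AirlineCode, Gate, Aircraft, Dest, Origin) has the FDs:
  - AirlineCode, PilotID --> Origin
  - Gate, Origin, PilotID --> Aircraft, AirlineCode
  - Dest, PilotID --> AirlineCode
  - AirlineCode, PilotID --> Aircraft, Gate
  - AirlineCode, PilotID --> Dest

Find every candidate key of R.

{AirlineCode, PilotID}, {Dest, PilotID}, {Gate, Origin, PilotID}

{PilotID} never appears on the right of any FD, so every key must include it.
Closure of {AirlineCode, PilotID} is {Aircraft, AirlineCode, Dest, Gate, Origin, PilotID}, the whole schema; {AirlineCode, PilotID} is a candidate key.
Closure of {Dest, PilotID} is {Aircraft, AirlineCode, Dest, Gate, Origin, PilotID}, the whole schema; {Dest, PilotID} is a candidate key.
Closure of {Gate, Origin, PilotID} is {Aircraft, AirlineCode, Dest, Gate, Origin, PilotID}, the whole schema; {Gate, Origin, PilotID} is a candidate key.
No proper subset of any of these is a key, and no other minimal superkey exists.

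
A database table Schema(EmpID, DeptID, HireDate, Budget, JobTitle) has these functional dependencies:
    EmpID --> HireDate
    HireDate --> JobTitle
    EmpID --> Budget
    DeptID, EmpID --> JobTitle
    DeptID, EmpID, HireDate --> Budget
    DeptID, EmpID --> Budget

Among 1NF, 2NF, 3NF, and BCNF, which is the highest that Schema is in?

Candidate key: {DeptID, EmpID}. Prime attributes: {DeptID, EmpID}.
EmpID --> HireDate: {EmpID}⁺ = {Budget, EmpID, HireDate, JobTitle}, which is not all of the attributes, so the left side is not a superkey — BCNF is violated.
EmpID --> HireDate has non-prime {HireDate} on the right and a non-superkey on the left, so 3NF fails.
Since {EmpID} ⊂ {DeptID, EmpID} and {EmpID}⁺ ⊇ {Budget, HireDate, JobTitle} with {Budget, HireDate, JobTitle} non-prime, there is a partial dependency; 2NF fails.

1NF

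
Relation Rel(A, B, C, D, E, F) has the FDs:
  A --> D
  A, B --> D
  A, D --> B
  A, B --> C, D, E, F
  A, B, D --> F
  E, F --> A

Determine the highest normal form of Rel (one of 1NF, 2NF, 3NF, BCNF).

Candidate keys: {A}, {E, F}. Prime attributes: {A, E, F}.
The left-hand side of every FD is a superkey, so BCNF is satisfied.

BCNF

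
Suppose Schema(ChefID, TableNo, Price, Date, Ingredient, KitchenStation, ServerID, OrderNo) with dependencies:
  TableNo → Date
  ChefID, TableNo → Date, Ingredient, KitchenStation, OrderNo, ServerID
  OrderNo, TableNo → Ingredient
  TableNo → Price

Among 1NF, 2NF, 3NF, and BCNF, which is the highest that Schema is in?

1NF

Candidate key: {ChefID, TableNo}. Prime attributes: {ChefID, TableNo}.
For TableNo → Date we have {TableNo}⁺ = {Date, Price, TableNo}; {TableNo} is not a superkey, so BCNF fails.
Because {Date} is non-prime and the left side of TableNo → Date is not a superkey, the relation is not in 3NF.
The proper key subset {TableNo} of {ChefID, TableNo} determines non-prime {Date, Price}, so the relation is not even in 2NF.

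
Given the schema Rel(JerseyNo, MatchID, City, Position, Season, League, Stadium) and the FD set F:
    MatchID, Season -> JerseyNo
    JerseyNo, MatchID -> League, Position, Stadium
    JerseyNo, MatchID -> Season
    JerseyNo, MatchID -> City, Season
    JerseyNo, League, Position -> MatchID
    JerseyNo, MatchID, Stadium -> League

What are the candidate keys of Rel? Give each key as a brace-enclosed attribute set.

{JerseyNo, League, Position}, {JerseyNo, MatchID}, {MatchID, Season}

{JerseyNo, MatchID}⁺ = {City, JerseyNo, League, MatchID, Position, Season, Stadium} — all of the relation — so {JerseyNo, MatchID} is a candidate key.
{MatchID, Season}⁺ = {City, JerseyNo, League, MatchID, Position, Season, Stadium} — all of the relation — so {MatchID, Season} is a candidate key.
{JerseyNo, League, Position}⁺ = {City, JerseyNo, League, MatchID, Position, Season, Stadium} — all of the relation — so {JerseyNo, League, Position} is a candidate key.
No proper subset of any of these is a key, and no other minimal superkey exists.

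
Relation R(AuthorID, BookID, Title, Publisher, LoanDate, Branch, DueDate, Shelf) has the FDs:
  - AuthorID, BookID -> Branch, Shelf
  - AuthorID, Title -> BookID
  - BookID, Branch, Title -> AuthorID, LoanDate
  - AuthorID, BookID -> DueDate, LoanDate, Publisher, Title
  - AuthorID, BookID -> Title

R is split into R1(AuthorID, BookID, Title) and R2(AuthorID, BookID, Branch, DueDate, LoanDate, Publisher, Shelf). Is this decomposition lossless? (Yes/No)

R1 ∩ R2 = {AuthorID, BookID}; its closure under F is {AuthorID, BookID, Branch, DueDate, LoanDate, Publisher, Shelf, Title}.
R1 is contained in that closure, so R1 ∩ R2 -> R1 holds and the join is lossless.

Yes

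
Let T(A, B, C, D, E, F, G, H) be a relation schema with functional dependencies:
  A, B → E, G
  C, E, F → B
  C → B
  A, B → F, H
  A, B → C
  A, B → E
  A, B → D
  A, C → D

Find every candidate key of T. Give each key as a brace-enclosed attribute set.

{A, B}, {A, C}

No FD produces {A}, so it must be in every candidate key.
{A, B}⁺ = {A, B, C, D, E, F, G, H} — all of the relation — so {A, B} is a candidate key.
{A, C}⁺ = {A, B, C, D, E, F, G, H} — all of the relation — so {A, C} is a candidate key.
Any other superkey properly contains one of these, so there are no further candidate keys.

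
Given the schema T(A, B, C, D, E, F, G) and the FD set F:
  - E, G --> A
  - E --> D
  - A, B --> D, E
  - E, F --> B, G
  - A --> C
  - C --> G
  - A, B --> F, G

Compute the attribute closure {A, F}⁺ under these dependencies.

{A, C, F, G}

Start with {A, F}.
A --> C applies; add {C} → now {A, C, F}.
C --> G applies; add {G} → now {A, C, F, G}.
No further FD applies.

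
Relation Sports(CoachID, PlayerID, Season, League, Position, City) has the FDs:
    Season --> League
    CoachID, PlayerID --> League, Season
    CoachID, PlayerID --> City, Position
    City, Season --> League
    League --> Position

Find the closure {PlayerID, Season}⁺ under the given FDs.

{League, PlayerID, Position, Season}

Start with {PlayerID, Season}.
Season --> League applies; add {League} → now {League, PlayerID, Season}.
League --> Position applies; add {Position} → now {League, PlayerID, Position, Season}.
No further FD applies.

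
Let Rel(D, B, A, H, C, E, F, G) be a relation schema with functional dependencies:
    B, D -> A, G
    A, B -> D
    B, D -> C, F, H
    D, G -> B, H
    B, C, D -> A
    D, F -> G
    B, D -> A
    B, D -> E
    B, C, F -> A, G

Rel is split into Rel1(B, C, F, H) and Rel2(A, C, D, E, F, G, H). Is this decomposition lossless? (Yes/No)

Common attributes: {C, F, H}; their closure is {C, F, H}.
Neither Rel1 nor Rel2 is contained in that closure, so the decomposition is lossy.

No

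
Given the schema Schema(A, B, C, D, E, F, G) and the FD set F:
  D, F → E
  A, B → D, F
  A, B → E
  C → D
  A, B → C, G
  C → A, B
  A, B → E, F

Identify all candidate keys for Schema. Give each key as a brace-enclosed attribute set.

{C}⁺ = {A, B, C, D, E, F, G}, which is every attribute, so {C} is a candidate key.
{A, B}⁺ = {A, B, C, D, E, F, G}, which is every attribute, so {A, B} is a candidate key.
These are minimal and exhaustive — every other superkey contains one of them.

{A, B}, {C}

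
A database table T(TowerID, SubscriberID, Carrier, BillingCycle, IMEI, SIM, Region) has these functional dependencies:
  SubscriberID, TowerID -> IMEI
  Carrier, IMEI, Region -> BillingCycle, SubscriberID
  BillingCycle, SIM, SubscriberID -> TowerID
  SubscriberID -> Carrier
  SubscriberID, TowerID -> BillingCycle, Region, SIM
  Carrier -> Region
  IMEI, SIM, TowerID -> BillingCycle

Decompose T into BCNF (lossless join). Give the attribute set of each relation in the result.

{BillingCycle, IMEI, SubscriberID}; {Carrier, IMEI, SIM, TowerID}; {Carrier, Region}; {Carrier, SubscriberID}

Candidate keys of the original relation: {BillingCycle, SIM, SubscriberID}, {Carrier, IMEI, SIM}, {Carrier, IMEI, TowerID}, {IMEI, SIM, SubscriberID}, {SubscriberID, TowerID}.
{BillingCycle, Carrier, IMEI, Region, SIM, SubscriberID, TowerID}: {Carrier, IMEI, Region} determines {BillingCycle, Carrier, IMEI, Region, SubscriberID} here but is not a superkey — split on Carrier, IMEI, Region -> BillingCycle, SubscriberID, giving {BillingCycle, Carrier, IMEI, Region, SubscriberID} and {Carrier, IMEI, Region, SIM, TowerID}.
{BillingCycle, Carrier, IMEI, Region, SubscriberID}: {SubscriberID} determines {Carrier, Region, SubscriberID} here but is not a superkey — split on SubscriberID -> Carrier, Region, giving {Carrier, Region, SubscriberID} and {BillingCycle, IMEI, SubscriberID}.
{Carrier, Region, SubscriberID}: {Carrier} determines {Carrier, Region} here but is not a superkey — split on Carrier -> Region, giving {Carrier, Region} and {Carrier, SubscriberID}.
{Carrier, Region} is in BCNF.
{Carrier, SubscriberID} is in BCNF.
{BillingCycle, IMEI, SubscriberID} is in BCNF.
{Carrier, IMEI, Region, SIM, TowerID}: {Carrier} determines {Carrier, Region} here but is not a superkey — split on Carrier -> Region, giving {Carrier, Region} and {Carrier, IMEI, SIM, TowerID}.
{Carrier, Region} is in BCNF.
{Carrier, IMEI, SIM, TowerID} is in BCNF.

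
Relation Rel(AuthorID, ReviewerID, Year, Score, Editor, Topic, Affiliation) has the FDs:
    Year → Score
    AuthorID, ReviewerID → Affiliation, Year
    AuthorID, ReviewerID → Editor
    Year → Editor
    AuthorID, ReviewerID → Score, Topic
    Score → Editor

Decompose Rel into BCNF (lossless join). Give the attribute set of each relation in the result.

{Affiliation, AuthorID, ReviewerID, Topic, Year}; {Editor, Score}; {Score, Year}

Candidate key of the original relation: {AuthorID, ReviewerID}.
{Affiliation, AuthorID, Editor, ReviewerID, Score, Topic, Year}: {Year} determines {Editor, Score, Year} here but is not a superkey — split on Year → Editor, Score, giving {Editor, Score, Year} and {Affiliation, AuthorID, ReviewerID, Topic, Year}.
{Editor, Score, Year}: {Score} determines {Editor, Score} here but is not a superkey — split on Score → Editor, giving {Editor, Score} and {Score, Year}.
{Editor, Score}: every determinant is a superkey — BCNF.
{Score, Year}: every determinant is a superkey — BCNF.
{Affiliation, AuthorID, ReviewerID, Topic, Year}: every determinant is a superkey — BCNF.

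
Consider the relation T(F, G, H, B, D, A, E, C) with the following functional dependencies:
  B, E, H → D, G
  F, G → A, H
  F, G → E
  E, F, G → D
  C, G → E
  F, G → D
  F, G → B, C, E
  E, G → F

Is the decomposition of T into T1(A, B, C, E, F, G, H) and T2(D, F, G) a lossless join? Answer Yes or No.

T1 ∩ T2 = {F, G}; its closure under F is {A, B, C, D, E, F, G, H}.
Since T1 ⊆ {A, B, C, D, E, F, G, H}, the intersection is a superkey of T1; the decomposition is lossless.

Yes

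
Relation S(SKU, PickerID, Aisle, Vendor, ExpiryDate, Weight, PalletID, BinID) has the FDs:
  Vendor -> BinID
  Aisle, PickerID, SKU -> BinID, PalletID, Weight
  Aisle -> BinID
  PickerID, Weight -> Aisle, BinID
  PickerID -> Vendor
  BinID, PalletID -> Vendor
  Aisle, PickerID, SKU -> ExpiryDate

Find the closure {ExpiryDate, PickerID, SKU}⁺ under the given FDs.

{BinID, ExpiryDate, PickerID, SKU, Vendor}

Start with {ExpiryDate, PickerID, SKU}.
PickerID -> Vendor applies; add {Vendor} → now {ExpiryDate, PickerID, SKU, Vendor}.
Vendor -> BinID applies; add {BinID} → now {BinID, ExpiryDate, PickerID, SKU, Vendor}.
No further FD applies.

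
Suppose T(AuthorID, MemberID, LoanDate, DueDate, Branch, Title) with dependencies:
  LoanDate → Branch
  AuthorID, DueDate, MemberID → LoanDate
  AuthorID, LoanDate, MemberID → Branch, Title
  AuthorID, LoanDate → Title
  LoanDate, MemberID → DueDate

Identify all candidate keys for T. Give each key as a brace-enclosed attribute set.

{AuthorID, MemberID} never appear on the right of any FD, so every key must include all of them.
{AuthorID, DueDate, MemberID}⁺ = {AuthorID, Branch, DueDate, LoanDate, MemberID, Title}, which is every attribute, so {AuthorID, DueDate, MemberID} is a candidate key.
{AuthorID, LoanDate, MemberID}⁺ = {AuthorID, Branch, DueDate, LoanDate, MemberID, Title}, which is every attribute, so {AuthorID, LoanDate, MemberID} is a candidate key.
No proper subset of any of these is a key, and no other minimal superkey exists.

{AuthorID, DueDate, MemberID}, {AuthorID, LoanDate, MemberID}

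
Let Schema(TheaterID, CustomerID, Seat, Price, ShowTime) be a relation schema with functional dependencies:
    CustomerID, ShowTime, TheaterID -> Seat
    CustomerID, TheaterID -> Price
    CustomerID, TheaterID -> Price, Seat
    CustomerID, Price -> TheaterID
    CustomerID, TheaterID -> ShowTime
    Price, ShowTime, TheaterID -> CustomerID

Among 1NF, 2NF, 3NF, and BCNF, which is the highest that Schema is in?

Candidate keys: {CustomerID, Price}, {CustomerID, TheaterID}, {Price, ShowTime, TheaterID}. Prime attributes: {CustomerID, Price, ShowTime, TheaterID}.
The left-hand side of every FD is a superkey, so BCNF is satisfied.

BCNF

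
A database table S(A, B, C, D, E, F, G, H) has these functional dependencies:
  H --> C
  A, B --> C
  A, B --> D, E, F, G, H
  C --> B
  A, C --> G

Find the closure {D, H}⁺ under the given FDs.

{B, C, D, H}

Start with {D, H}.
H --> C applies; add {C} → now {C, D, H}.
C --> B applies; add {B} → now {B, C, D, H}.
No further FD applies.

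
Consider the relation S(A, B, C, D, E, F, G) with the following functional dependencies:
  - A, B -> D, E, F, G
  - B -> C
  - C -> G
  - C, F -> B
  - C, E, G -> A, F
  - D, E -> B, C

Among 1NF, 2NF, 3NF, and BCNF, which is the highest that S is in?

1NF

Candidate keys: {A, B}, {A, C, F}, {B, E}, {C, E}, {D, E}. Prime attributes: {A, B, C, D, E, F}.
B -> C: {B}⁺ = {B, C, G}, which is not all of the attributes, so the left side is not a superkey — BCNF is violated.
C -> G determines the non-prime attribute {G} from a non-superkey — 3NF is violated.
The proper key subset {B} of {A, B} determines non-prime {G}, so the relation is not even in 2NF.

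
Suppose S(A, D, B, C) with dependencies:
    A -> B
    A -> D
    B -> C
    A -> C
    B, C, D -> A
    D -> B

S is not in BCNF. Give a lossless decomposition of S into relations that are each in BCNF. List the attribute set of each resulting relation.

{A, B, D}; {B, C}

Candidate keys of the original relation: {A}, {D}.
Within {A, B, C, D}: {B}⁺ ∩ {A, B, C, D} = {B, C}, not the whole set, so B -> C violates BCNF; decompose into {B, C} and {A, B, D}.
{B, C}: every determinant is a superkey — BCNF.
{A, B, D}: every determinant is a superkey — BCNF.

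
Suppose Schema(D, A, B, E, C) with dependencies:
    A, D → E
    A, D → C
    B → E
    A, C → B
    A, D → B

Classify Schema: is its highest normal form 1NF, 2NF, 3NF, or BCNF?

2NF

Candidate key: {A, D}. Prime attributes: {A, D}.
B → E breaks BCNF: {B}⁺ = {B, E}, so {B} is not a superkey.
B → E has non-prime {E} on the right and a non-superkey on the left, so 3NF fails.
No proper subset of a key has a non-prime attribute in its closure, so there is no partial dependency; 2NF holds.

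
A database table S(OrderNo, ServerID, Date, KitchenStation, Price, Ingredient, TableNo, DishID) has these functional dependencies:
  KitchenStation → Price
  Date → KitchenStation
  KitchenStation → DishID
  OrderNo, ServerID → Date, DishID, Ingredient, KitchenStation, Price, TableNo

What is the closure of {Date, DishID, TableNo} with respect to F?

{Date, DishID, KitchenStation, Price, TableNo}

Start with {Date, DishID, TableNo}.
Date → KitchenStation applies; add {KitchenStation} → now {Date, DishID, KitchenStation, TableNo}.
KitchenStation → Price applies; add {Price} → now {Date, DishID, KitchenStation, Price, TableNo}.
No further FD applies.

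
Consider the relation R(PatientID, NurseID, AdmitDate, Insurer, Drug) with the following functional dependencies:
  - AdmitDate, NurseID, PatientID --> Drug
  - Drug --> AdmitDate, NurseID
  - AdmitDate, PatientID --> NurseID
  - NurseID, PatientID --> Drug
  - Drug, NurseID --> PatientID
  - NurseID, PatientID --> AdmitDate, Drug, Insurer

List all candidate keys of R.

Closure of {Drug} is {AdmitDate, Drug, Insurer, NurseID, PatientID}, the whole schema; {Drug} is a candidate key.
Closure of {AdmitDate, PatientID} is {AdmitDate, Drug, Insurer, NurseID, PatientID}, the whole schema; {AdmitDate, PatientID} is a candidate key.
Closure of {NurseID, PatientID} is {AdmitDate, Drug, Insurer, NurseID, PatientID}, the whole schema; {NurseID, PatientID} is a candidate key.
No proper subset of any of these is a key, and no other minimal superkey exists.

{AdmitDate, PatientID}, {Drug}, {NurseID, PatientID}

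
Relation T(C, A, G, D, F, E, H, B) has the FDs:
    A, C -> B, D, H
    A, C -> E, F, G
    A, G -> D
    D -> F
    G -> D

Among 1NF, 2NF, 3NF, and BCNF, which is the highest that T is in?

2NF

Candidate key: {A, C}. Prime attributes: {A, C}.
For A, G -> D we have {A, G}⁺ = {A, D, F, G}; {A, G} is not a superkey, so BCNF fails.
Because {D} is non-prime and the left side of A, G -> D is not a superkey, the relation is not in 3NF.
No proper subset of a key has a non-prime attribute in its closure, so there is no partial dependency; 2NF holds.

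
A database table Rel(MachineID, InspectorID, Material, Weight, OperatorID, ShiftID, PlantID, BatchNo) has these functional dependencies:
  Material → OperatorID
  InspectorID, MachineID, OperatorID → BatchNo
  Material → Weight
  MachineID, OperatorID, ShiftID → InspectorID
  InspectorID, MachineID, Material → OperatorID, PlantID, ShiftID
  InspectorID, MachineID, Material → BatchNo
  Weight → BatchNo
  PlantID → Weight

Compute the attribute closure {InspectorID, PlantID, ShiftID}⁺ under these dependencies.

Start with {InspectorID, PlantID, ShiftID}.
PlantID → Weight applies; add {Weight} → now {InspectorID, PlantID, ShiftID, Weight}.
Weight → BatchNo applies; add {BatchNo} → now {BatchNo, InspectorID, PlantID, ShiftID, Weight}.
No further FD applies.

{BatchNo, InspectorID, PlantID, ShiftID, Weight}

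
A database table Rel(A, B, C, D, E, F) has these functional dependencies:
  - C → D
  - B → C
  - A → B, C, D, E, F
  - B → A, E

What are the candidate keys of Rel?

{A}⁺ = {A, B, C, D, E, F} — all of the relation — so {A} is a candidate key.
{B}⁺ = {A, B, C, D, E, F} — all of the relation — so {B} is a candidate key.
No proper subset of any of these is a key, and no other minimal superkey exists.

{A}, {B}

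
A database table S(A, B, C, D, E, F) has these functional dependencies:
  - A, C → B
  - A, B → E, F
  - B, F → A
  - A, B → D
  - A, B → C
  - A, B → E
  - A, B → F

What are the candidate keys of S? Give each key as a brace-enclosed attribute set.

{A, B}, {A, C}, {B, F}

{A, B} is a candidate key since {A, B}⁺ = {A, B, C, D, E, F} covers every attribute.
{A, C} is a candidate key since {A, C}⁺ = {A, B, C, D, E, F} covers every attribute.
{B, F} is a candidate key since {B, F}⁺ = {A, B, C, D, E, F} covers every attribute.
These are minimal and exhaustive — every other superkey contains one of them.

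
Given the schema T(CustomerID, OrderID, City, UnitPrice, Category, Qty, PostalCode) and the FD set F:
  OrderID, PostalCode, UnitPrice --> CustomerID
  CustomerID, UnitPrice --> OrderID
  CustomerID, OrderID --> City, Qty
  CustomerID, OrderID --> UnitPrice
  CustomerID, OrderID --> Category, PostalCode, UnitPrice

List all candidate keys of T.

{CustomerID, OrderID} is a candidate key since {CustomerID, OrderID}⁺ = {Category, City, CustomerID, OrderID, PostalCode, Qty, UnitPrice} covers every attribute.
{CustomerID, UnitPrice} is a candidate key since {CustomerID, UnitPrice}⁺ = {Category, City, CustomerID, OrderID, PostalCode, Qty, UnitPrice} covers every attribute.
{OrderID, PostalCode, UnitPrice} is a candidate key since {OrderID, PostalCode, UnitPrice}⁺ = {Category, City, CustomerID, OrderID, PostalCode, Qty, UnitPrice} covers every attribute.
These are minimal and exhaustive — every other superkey contains one of them.

{CustomerID, OrderID}, {CustomerID, UnitPrice}, {OrderID, PostalCode, UnitPrice}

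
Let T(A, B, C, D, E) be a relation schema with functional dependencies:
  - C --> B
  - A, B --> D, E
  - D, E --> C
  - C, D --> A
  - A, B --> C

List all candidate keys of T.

{A, B}⁺ = {A, B, C, D, E}, which is every attribute, so {A, B} is a candidate key.
{A, C}⁺ = {A, B, C, D, E}, which is every attribute, so {A, C} is a candidate key.
{C, D}⁺ = {A, B, C, D, E}, which is every attribute, so {C, D} is a candidate key.
{D, E}⁺ = {A, B, C, D, E}, which is every attribute, so {D, E} is a candidate key.
No proper subset of any of these is a key, and no other minimal superkey exists.

{A, B}, {A, C}, {C, D}, {D, E}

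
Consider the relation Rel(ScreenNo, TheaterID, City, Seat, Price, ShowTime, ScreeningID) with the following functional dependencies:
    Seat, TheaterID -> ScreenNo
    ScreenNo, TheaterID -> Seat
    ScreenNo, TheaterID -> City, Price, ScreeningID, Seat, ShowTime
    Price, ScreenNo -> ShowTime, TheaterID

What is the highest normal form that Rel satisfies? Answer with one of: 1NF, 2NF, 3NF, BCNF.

BCNF

Candidate keys: {Price, ScreenNo}, {ScreenNo, TheaterID}, {Seat, TheaterID}. Prime attributes: {Price, ScreenNo, Seat, TheaterID}.
Each dependency's left side is a superkey — BCNF holds.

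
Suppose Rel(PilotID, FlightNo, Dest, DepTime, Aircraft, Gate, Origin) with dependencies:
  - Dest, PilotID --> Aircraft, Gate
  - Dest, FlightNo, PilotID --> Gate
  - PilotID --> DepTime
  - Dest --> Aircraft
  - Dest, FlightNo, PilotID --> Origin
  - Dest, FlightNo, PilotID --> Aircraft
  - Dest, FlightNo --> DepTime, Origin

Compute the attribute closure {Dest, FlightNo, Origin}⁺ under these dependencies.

Start with {Dest, FlightNo, Origin}.
Dest --> Aircraft applies; add {Aircraft} → now {Aircraft, Dest, FlightNo, Origin}.
Dest, FlightNo --> DepTime, Origin applies; add {DepTime} → now {Aircraft, DepTime, Dest, FlightNo, Origin}.
No further FD applies.

{Aircraft, DepTime, Dest, FlightNo, Origin}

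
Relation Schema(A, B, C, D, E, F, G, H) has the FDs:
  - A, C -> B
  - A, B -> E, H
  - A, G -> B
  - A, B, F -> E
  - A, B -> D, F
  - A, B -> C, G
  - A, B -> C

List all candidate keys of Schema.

No FD produces {A}, so it must be in every candidate key.
{A, B}⁺ = {A, B, C, D, E, F, G, H}, which is every attribute, so {A, B} is a candidate key.
{A, C}⁺ = {A, B, C, D, E, F, G, H}, which is every attribute, so {A, C} is a candidate key.
{A, G}⁺ = {A, B, C, D, E, F, G, H}, which is every attribute, so {A, G} is a candidate key.
No proper subset of any of these is a key, and no other minimal superkey exists.

{A, B}, {A, C}, {A, G}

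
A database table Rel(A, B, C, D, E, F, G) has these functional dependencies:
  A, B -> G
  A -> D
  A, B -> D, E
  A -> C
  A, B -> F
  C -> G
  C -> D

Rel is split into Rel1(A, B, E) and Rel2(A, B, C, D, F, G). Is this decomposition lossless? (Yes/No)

Yes

Common attributes: {A, B}; their closure is {A, B, C, D, E, F, G}.
Since Rel1 ⊆ {A, B, C, D, E, F, G}, the intersection is a superkey of Rel1; the decomposition is lossless.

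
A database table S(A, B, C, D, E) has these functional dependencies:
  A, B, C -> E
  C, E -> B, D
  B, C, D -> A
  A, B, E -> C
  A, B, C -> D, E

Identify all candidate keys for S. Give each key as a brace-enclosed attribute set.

{A, B, C}, {A, B, E}, {B, C, D}, {C, E}

{C, E}⁺ = {A, B, C, D, E} — all of the relation — so {C, E} is a candidate key.
{A, B, C}⁺ = {A, B, C, D, E} — all of the relation — so {A, B, C} is a candidate key.
{A, B, E}⁺ = {A, B, C, D, E} — all of the relation — so {A, B, E} is a candidate key.
{B, C, D}⁺ = {A, B, C, D, E} — all of the relation — so {B, C, D} is a candidate key.
No proper subset of any of these is a key, and no other minimal superkey exists.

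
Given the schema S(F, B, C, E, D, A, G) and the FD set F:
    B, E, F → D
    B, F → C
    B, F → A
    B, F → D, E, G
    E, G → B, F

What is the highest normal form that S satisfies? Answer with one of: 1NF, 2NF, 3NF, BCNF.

BCNF

Candidate keys: {B, F}, {E, G}. Prime attributes: {B, E, F, G}.
Every FD has a superkey on the left, so the relation is in BCNF.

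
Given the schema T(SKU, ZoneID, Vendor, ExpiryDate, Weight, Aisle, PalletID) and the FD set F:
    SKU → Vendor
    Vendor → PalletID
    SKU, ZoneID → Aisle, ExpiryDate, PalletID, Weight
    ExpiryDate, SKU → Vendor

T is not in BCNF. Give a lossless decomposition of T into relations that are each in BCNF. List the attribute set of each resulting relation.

{Aisle, ExpiryDate, SKU, Weight, ZoneID}; {PalletID, Vendor}; {SKU, Vendor}

Candidate key of the original relation: {SKU, ZoneID}.
In {Aisle, ExpiryDate, PalletID, SKU, Vendor, Weight, ZoneID}, {SKU} is not a superkey ({SKU}⁺ restricted to this set is {PalletID, SKU, Vendor}), so split on SKU → PalletID, Vendor into {PalletID, SKU, Vendor} and {Aisle, ExpiryDate, SKU, Weight, ZoneID}.
In {PalletID, SKU, Vendor}, {Vendor} is not a superkey ({Vendor}⁺ restricted to this set is {PalletID, Vendor}), so split on Vendor → PalletID into {PalletID, Vendor} and {SKU, Vendor}.
{PalletID, Vendor}: every determinant is a superkey — BCNF.
{SKU, Vendor}: every determinant is a superkey — BCNF.
{Aisle, ExpiryDate, SKU, Weight, ZoneID}: every determinant is a superkey — BCNF.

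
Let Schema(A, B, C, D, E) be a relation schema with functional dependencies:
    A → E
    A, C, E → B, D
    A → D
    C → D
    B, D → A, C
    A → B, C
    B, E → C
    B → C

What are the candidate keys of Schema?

{A}, {B}

{A}⁺ = {A, B, C, D, E}, which is every attribute, so {A} is a candidate key.
{B}⁺ = {A, B, C, D, E}, which is every attribute, so {B} is a candidate key.
No proper subset of any of these is a key, and no other minimal superkey exists.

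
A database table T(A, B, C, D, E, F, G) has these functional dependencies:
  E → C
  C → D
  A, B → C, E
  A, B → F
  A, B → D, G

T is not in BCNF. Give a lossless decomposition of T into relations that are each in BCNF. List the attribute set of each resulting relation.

Candidate key of the original relation: {A, B}.
In {A, B, C, D, E, F, G}, {E} is not a superkey ({E}⁺ restricted to this set is {C, D, E}), so split on E → C, D into {C, D, E} and {A, B, E, F, G}.
In {C, D, E}, {C} is not a superkey ({C}⁺ restricted to this set is {C, D}), so split on C → D into {C, D} and {C, E}.
{C, D} has no BCNF violation.
{C, E} has no BCNF violation.
{A, B, E, F, G} has no BCNF violation.

{A, B, E, F, G}; {C, D}; {C, E}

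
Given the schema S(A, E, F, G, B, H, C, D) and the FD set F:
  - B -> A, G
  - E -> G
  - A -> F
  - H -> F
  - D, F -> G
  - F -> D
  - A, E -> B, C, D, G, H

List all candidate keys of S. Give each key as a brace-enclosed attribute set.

{E} never appears on the right of any FD, so every key must include it.
{A, E} is a candidate key since {A, E}⁺ = {A, B, C, D, E, F, G, H} covers every attribute.
{B, E} is a candidate key since {B, E}⁺ = {A, B, C, D, E, F, G, H} covers every attribute.
Any other superkey properly contains one of these, so there are no further candidate keys.

{A, E}, {B, E}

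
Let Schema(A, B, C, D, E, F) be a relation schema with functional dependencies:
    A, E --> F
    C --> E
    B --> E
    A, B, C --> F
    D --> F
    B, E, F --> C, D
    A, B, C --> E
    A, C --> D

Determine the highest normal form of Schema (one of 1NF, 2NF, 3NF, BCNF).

Candidate key: {A, B}. Prime attributes: {A, B}.
A, E --> F breaks BCNF: {A, E}⁺ = {A, E, F}, so {A, E} is not a superkey.
A, E --> F has non-prime {F} on the right and a non-superkey on the left, so 3NF fails.
Since {B} ⊂ {A, B} and {B}⁺ ⊇ {E} with {E} non-prime, there is a partial dependency; 2NF fails.

1NF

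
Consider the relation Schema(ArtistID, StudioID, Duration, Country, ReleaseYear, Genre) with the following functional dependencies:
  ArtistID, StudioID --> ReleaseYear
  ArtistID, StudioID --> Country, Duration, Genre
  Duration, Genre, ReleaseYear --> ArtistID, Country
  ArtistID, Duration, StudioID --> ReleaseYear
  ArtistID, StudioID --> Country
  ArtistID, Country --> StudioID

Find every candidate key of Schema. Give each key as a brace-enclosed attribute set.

{ArtistID, Country}⁺ = {ArtistID, Country, Duration, Genre, ReleaseYear, StudioID}, which is every attribute, so {ArtistID, Country} is a candidate key.
{ArtistID, StudioID}⁺ = {ArtistID, Country, Duration, Genre, ReleaseYear, StudioID}, which is every attribute, so {ArtistID, StudioID} is a candidate key.
{Duration, Genre, ReleaseYear}⁺ = {ArtistID, Country, Duration, Genre, ReleaseYear, StudioID}, which is every attribute, so {Duration, Genre, ReleaseYear} is a candidate key.
These are minimal and exhaustive — every other superkey contains one of them.

{ArtistID, Country}, {ArtistID, StudioID}, {Duration, Genre, ReleaseYear}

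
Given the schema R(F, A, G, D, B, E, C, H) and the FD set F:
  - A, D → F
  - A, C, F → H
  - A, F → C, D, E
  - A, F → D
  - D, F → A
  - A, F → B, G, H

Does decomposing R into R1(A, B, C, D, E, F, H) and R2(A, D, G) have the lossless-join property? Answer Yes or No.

Yes

Common attributes: {A, D}; their closure is {A, B, C, D, E, F, G, H}.
Since R1 ⊆ {A, B, C, D, E, F, G, H}, the intersection is a superkey of R1; the decomposition is lossless.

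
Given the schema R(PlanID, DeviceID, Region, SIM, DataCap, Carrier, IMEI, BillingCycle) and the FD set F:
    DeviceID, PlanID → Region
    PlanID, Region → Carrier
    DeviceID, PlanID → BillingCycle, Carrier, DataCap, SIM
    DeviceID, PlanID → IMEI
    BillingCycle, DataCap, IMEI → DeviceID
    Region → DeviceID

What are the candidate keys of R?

{BillingCycle, DataCap, IMEI, PlanID}, {DeviceID, PlanID}, {PlanID, Region}

Attributes never on any right-hand side: {PlanID} — every candidate key must contain it.
{DeviceID, PlanID} is a candidate key since {DeviceID, PlanID}⁺ = {BillingCycle, Carrier, DataCap, DeviceID, IMEI, PlanID, Region, SIM} covers every attribute.
{PlanID, Region} is a candidate key since {PlanID, Region}⁺ = {BillingCycle, Carrier, DataCap, DeviceID, IMEI, PlanID, Region, SIM} covers every attribute.
{BillingCycle, DataCap, IMEI, PlanID} is a candidate key since {BillingCycle, DataCap, IMEI, PlanID}⁺ = {BillingCycle, Carrier, DataCap, DeviceID, IMEI, PlanID, Region, SIM} covers every attribute.
These are minimal and exhaustive — every other superkey contains one of them.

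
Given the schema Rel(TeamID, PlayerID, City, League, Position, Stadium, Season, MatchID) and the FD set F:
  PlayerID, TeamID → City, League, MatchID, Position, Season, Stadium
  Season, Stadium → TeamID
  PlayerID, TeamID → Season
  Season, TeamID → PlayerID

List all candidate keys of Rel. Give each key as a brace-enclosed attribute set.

{PlayerID, TeamID}⁺ = {City, League, MatchID, PlayerID, Position, Season, Stadium, TeamID}, which is every attribute, so {PlayerID, TeamID} is a candidate key.
{Season, Stadium}⁺ = {City, League, MatchID, PlayerID, Position, Season, Stadium, TeamID}, which is every attribute, so {Season, Stadium} is a candidate key.
{Season, TeamID}⁺ = {City, League, MatchID, PlayerID, Position, Season, Stadium, TeamID}, which is every attribute, so {Season, TeamID} is a candidate key.
These are minimal and exhaustive — every other superkey contains one of them.

{PlayerID, TeamID}, {Season, Stadium}, {Season, TeamID}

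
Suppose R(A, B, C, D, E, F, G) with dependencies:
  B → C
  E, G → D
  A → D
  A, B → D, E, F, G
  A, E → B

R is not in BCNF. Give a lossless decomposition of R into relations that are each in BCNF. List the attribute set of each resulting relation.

Candidate keys of the original relation: {A, B}, {A, E}.
In {A, B, C, D, E, F, G}, {B} is not a superkey ({B}⁺ restricted to this set is {B, C}), so split on B → C into {B, C} and {A, B, D, E, F, G}.
{B, C} has no BCNF violation.
In {A, B, D, E, F, G}, {E, G} is not a superkey ({E, G}⁺ restricted to this set is {D, E, G}), so split on E, G → D into {D, E, G} and {A, B, E, F, G}.
{D, E, G} has no BCNF violation.
{A, B, E, F, G} has no BCNF violation.

{A, B, E, F, G}; {B, C}; {D, E, G}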